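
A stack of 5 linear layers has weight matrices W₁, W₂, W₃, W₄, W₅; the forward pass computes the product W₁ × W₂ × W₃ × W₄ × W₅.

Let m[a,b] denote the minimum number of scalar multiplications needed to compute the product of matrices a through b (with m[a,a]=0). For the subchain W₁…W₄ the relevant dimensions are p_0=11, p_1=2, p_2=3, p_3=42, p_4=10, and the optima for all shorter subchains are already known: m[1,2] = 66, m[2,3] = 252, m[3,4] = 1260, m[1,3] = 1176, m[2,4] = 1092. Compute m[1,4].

m[1,4] = min over k∈[1,3] of m[1,k]+m[k+1,4]+p_{0}·p_k·p_{4}.
k=1: 0 + 1092 + 11·2·10 = 1312; k=2: 66 + 1260 + 11·3·10 = 1656; k=3: 1176 + 0 + 11·42·10 = 5796.
Minimum: 1312 at k=1.

1312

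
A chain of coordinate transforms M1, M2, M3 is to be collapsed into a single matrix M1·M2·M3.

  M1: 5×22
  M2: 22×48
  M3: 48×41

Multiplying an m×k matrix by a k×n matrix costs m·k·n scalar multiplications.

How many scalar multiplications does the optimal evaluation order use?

Order (M1·(M2·M3)): (M2·M3): 22×48 by 48×41 → 22×41, cost 22·48·41 = 43296; (M1·(M2·M3)): 5×22 by 22×41 → 5×41, cost 5·22·41 = 4510; cumulative 47806. Total 47806.
Order ((M1·M2)·M3): (M1·M2): 5×22 by 22×48 → 5×48, cost 5·22·48 = 5280; ((M1·M2)·M3): 5×48 by 48×41 → 5×41, cost 5·48·41 = 9840; cumulative 15120. Total 15120.
Minimum: 15120.

15120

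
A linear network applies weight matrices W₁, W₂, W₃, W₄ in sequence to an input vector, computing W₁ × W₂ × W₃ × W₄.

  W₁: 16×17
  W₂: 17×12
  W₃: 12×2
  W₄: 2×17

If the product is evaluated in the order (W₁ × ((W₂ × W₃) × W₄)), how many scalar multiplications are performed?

5610

(W₂ × W₃): 17×12 by 12×2 → 17×2, cost 17·12·2 = 408
((W₂ × W₃) × W₄): 17×2 by 2×17 → 17×17, cost 17·2·17 = 578; cumulative 986
(W₁ × ((W₂ × W₃) × W₄)): 16×17 by 17×17 → 16×17, cost 16·17·17 = 4624; cumulative 5610
Total: 5610 scalar multiplications.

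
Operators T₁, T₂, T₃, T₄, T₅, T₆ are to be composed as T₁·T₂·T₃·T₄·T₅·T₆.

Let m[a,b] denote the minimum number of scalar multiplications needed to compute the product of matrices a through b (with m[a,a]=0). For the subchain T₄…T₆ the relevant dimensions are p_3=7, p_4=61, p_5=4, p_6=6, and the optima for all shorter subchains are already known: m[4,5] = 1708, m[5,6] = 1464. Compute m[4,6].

1876

m[4,6] = min over k∈[4,5] of m[4,k]+m[k+1,6]+p_{3}·p_k·p_{6}.
k=4: 0 + 1464 + 7·61·6 = 4026; k=5: 1708 + 0 + 7·4·6 = 1876.
Minimum: 1876 at k=5.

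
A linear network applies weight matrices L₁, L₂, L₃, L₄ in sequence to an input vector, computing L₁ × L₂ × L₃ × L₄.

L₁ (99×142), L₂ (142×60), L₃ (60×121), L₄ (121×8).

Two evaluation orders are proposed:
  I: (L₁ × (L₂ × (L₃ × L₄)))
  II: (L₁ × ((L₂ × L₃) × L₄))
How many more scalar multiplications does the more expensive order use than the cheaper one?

Order I = (L₁ × (L₂ × (L₃ × L₄))): (L₃ × L₄): 60×121 by 121×8 → 60×8, cost 60·121·8 = 58080; (L₂ × (L₃ × L₄)): 142×60 by 60×8 → 142×8, cost 142·60·8 = 68160; cumulative 126240; (L₁ × (L₂ × (L₃ × L₄))): 99×142 by 142×8 → 99×8, cost 99·142·8 = 112464; cumulative 238704. Total 238704.
Order II = (L₁ × ((L₂ × L₃) × L₄)): (L₂ × L₃): 142×60 by 60×121 → 142×121, cost 142·60·121 = 1030920; ((L₂ × L₃) × L₄): 142×121 by 121×8 → 142×8, cost 142·121·8 = 137456; cumulative 1168376; (L₁ × ((L₂ × L₃) × L₄)): 99×142 by 142×8 → 99×8, cost 99·142·8 = 112464; cumulative 1280840. Total 1280840.
Difference: |238704 − 1280840| = 1042136.

1042136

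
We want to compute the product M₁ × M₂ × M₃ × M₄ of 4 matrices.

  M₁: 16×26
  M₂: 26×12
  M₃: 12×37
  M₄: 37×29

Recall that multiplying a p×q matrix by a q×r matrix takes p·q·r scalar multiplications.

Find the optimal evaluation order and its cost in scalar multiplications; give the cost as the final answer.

23436

Adjacent pairs: M₁M₂ = 16·26·12 = 4992; M₂M₃ = 26·12·37 = 11544; M₃M₄ = 12·37·29 = 12876.
Length 3: M₁..M₃: k=1: 0+11544+16·26·37=26936; k=2: 4992+0+16·12·37=12096 → min 12096 | M₂..M₄: k=2: 0+12876+26·12·29=21924; k=3: 11544+0+26·37·29=39442 → min 21924.
Length 4: M₁..M₄: k=1: 0+21924+16·26·29=33988; k=2: 4992+12876+16·12·29=23436; k=3: 12096+0+16·37·29=29264 → min 23436.
Optimal parenthesization: ((M₁ × M₂) × (M₃ × M₄)) with cost 23436.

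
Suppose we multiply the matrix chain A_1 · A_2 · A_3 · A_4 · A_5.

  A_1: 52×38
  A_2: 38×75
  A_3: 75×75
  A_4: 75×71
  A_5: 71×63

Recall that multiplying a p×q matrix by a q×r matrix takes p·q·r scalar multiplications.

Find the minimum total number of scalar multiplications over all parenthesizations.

Adjacent pairs: A_1A_2 = 52·38·75 = 148200; A_2A_3 = 38·75·75 = 213750; A_3A_4 = 75·75·71 = 399375; A_4A_5 = 75·71·63 = 335475.
Length 3: A_1..A_3: k=1: 0+213750+52·38·75=361950; k=2: 148200+0+52·75·75=440700 → min 361950 | A_2..A_4: k=2: 0+399375+38·75·71=601725; k=3: 213750+0+38·75·71=416100 → min 416100 | A_3..A_5: k=3: 0+335475+75·75·63=689850; k=4: 399375+0+75·71·63=734850 → min 689850.
Length 4: A_1..A_4: k=1: 0+416100+52·38·71=556396; k=2: 148200+399375+52·75·71=824475; k=3: 361950+0+52·75·71=638850 → min 556396 | A_2..A_5: k=2: 0+689850+38·75·63=869400; k=3: 213750+335475+38·75·63=728775; k=4: 416100+0+38·71·63=586074 → min 586074.
Length 5: A_1..A_5: k=1: 0+586074+52·38·63=710562; k=2: 148200+689850+52·75·63=1083750; k=3: 361950+335475+52·75·63=943125; k=4: 556396+0+52·71·63=788992 → min 710562.
Optimal order: (A_1 · (((A_2 · A_3) · A_4) · A_5)) with cost 710562.

710562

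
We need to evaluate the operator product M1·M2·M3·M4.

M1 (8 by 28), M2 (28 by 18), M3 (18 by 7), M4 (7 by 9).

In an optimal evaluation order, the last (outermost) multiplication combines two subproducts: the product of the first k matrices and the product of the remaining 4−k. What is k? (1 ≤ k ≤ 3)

3

Adjacent pairs: M1M2 = 8·28·18 = 4032; M2M3 = 28·18·7 = 3528; M3M4 = 18·7·9 = 1134.
Length 3: M1..M3: k=1: 0+3528+8·28·7=5096; k=2: 4032+0+8·18·7=5040 → min 5040 | M2..M4: k=2: 0+1134+28·18·9=5670; k=3: 3528+0+28·7·9=5292 → min 5292.
Top-level splits: k=1: (M1..M1)·(M2..M4) → 0+5292+8·28·9 = 7308; k=2: (M1..M2)·(M3..M4) → 4032+1134+8·18·9 = 6462; k=3: (M1..M3)·(M4..M4) → 5040+0+8·7·9 = 5544.
Best split is after M3, i.e. k = 3.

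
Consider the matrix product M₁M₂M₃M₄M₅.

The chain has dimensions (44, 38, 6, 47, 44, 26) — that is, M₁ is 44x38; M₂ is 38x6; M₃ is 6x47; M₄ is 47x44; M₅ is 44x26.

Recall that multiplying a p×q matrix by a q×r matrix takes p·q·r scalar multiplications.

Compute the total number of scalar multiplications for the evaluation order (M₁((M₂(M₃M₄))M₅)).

109384

(M₃M₄): 6×47 by 47×44 → 6×44, cost 6·47·44 = 12408
(M₂(M₃M₄)): 38×6 by 6×44 → 38×44, cost 38·6·44 = 10032; cumulative 22440
((M₂(M₃M₄))M₅): 38×44 by 44×26 → 38×26, cost 38·44·26 = 43472; cumulative 65912
(M₁((M₂(M₃M₄))M₅)): 44×38 by 38×26 → 44×26, cost 44·38·26 = 43472; cumulative 109384
Total: 109384 scalar multiplications.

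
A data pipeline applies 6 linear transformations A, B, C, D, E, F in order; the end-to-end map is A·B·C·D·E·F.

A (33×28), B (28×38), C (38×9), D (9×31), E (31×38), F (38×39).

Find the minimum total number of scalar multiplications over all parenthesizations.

53415

Adjacent pairs: AB = 33·28·38 = 35112; BC = 28·38·9 = 9576; CD = 38·9·31 = 10602; DE = 9·31·38 = 10602; EF = 31·38·39 = 45942.
Length 3: A..C: k=1: 0+9576+33·28·9=17892; k=2: 35112+0+33·38·9=46398 → min 17892 | B..D: k=2: 0+10602+28·38·31=43586; k=3: 9576+0+28·9·31=17388 → min 17388 | C..E: k=3: 0+10602+38·9·38=23598; k=4: 10602+0+38·31·38=55366 → min 23598 | D..F: k=4: 0+45942+9·31·39=56823; k=5: 10602+0+9·38·39=23940 → min 23940.
Length 4: A..D: k=1: 0+17388+33·28·31=46032; k=2: 35112+10602+33·38·31=84588; k=3: 17892+0+33·9·31=27099 → min 27099 | B..E: k=2: 0+23598+28·38·38=64030; k=3: 9576+10602+28·9·38=29754; k=4: 17388+0+28·31·38=50372 → min 29754 | C..F: k=3: 0+23940+38·9·39=37278; k=4: 10602+45942+38·31·39=102486; k=5: 23598+0+38·38·39=79914 → min 37278.
Length 5: A..E: k=1: 0+29754+33·28·38=64866; k=2: 35112+23598+33·38·38=106362; k=3: 17892+10602+33·9·38=39780; k=4: 27099+0+33·31·38=65973 → min 39780 | B..F: k=2: 0+37278+28·38·39=78774; k=3: 9576+23940+28·9·39=43344; k=4: 17388+45942+28·31·39=97182; k=5: 29754+0+28·38·39=71250 → min 43344.
Length 6: A..F: k=1: 0+43344+33·28·39=79380; k=2: 35112+37278+33·38·39=121296; k=3: 17892+23940+33·9·39=53415; k=4: 27099+45942+33·31·39=112938; k=5: 39780+0+33·38·39=88686 → min 53415.
Optimal order: ((A·(B·C))·((D·E)·F)) with cost 53415.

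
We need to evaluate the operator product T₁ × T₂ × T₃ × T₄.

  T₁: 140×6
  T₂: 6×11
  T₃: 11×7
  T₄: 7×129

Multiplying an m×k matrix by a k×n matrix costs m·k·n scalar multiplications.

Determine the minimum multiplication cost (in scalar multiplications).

114240

Adjacent pairs: T₁T₂ = 140·6·11 = 9240; T₂T₃ = 6·11·7 = 462; T₃T₄ = 11·7·129 = 9933.
Length 3: T₁..T₃: k=1: 0+462+140·6·7=6342; k=2: 9240+0+140·11·7=20020 → min 6342 | T₂..T₄: k=2: 0+9933+6·11·129=18447; k=3: 462+0+6·7·129=5880 → min 5880.
Length 4: T₁..T₄: k=1: 0+5880+140·6·129=114240; k=2: 9240+9933+140·11·129=217833; k=3: 6342+0+140·7·129=132762 → min 114240.
Optimal order: (T₁ × ((T₂ × T₃) × T₄)) with cost 114240.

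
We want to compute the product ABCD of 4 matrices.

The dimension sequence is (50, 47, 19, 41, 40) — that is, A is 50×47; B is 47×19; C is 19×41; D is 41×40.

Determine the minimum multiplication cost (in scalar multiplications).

Adjacent pairs: AB = 50·47·19 = 44650; BC = 47·19·41 = 36613; CD = 19·41·40 = 31160.
Length 3: A..C: k=1: 0+36613+50·47·41=132963; k=2: 44650+0+50·19·41=83600 → min 83600 | B..D: k=2: 0+31160+47·19·40=66880; k=3: 36613+0+47·41·40=113693 → min 66880.
Length 4: A..D: k=1: 0+66880+50·47·40=160880; k=2: 44650+31160+50·19·40=113810; k=3: 83600+0+50·41·40=165600 → min 113810.
Optimal order: ((AB)(CD)) with cost 113810.

113810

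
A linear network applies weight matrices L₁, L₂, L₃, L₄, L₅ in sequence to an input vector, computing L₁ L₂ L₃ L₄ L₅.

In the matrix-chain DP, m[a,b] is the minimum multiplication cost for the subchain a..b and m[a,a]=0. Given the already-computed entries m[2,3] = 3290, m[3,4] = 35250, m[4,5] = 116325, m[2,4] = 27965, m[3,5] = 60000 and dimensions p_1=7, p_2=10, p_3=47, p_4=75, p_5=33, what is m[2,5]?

m[2,5] = min over k∈[2,4] of m[2,k]+m[k+1,5]+p_{1}·p_k·p_{5}.
k=2: 0 + 60000 + 7·10·33 = 62310; k=3: 3290 + 116325 + 7·47·33 = 130472; k=4: 27965 + 0 + 7·75·33 = 45290.
Minimum: 45290 at k=4.

45290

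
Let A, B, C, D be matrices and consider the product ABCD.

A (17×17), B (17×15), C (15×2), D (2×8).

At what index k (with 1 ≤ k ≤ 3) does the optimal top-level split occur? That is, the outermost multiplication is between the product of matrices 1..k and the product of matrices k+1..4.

3

Adjacent pairs: AB = 17·17·15 = 4335; BC = 17·15·2 = 510; CD = 15·2·8 = 240.
Length 3: A..C: k=1: 0+510+17·17·2=1088; k=2: 4335+0+17·15·2=4845 → min 1088 | B..D: k=2: 0+240+17·15·8=2280; k=3: 510+0+17·2·8=782 → min 782.
Top-level splits: k=1: (A..A)·(B..D) → 0+782+17·17·8 = 3094; k=2: (A..B)·(C..D) → 4335+240+17·15·8 = 6615; k=3: (A..C)·(D..D) → 1088+0+17·2·8 = 1360.
Best split is after C, i.e. k = 3.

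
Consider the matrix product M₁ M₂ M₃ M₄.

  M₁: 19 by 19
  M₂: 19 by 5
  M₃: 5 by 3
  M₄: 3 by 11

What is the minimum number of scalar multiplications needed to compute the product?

1995

Adjacent pairs: M₁M₂ = 19·19·5 = 1805; M₂M₃ = 19·5·3 = 285; M₃M₄ = 5·3·11 = 165.
Length 3: M₁..M₃: k=1: 0+285+19·19·3=1368; k=2: 1805+0+19·5·3=2090 → min 1368 | M₂..M₄: k=2: 0+165+19·5·11=1210; k=3: 285+0+19·3·11=912 → min 912.
Length 4: M₁..M₄: k=1: 0+912+19·19·11=4883; k=2: 1805+165+19·5·11=3015; k=3: 1368+0+19·3·11=1995 → min 1995.
Optimal order: ((M₁ (M₂ M₃)) M₄) with cost 1995.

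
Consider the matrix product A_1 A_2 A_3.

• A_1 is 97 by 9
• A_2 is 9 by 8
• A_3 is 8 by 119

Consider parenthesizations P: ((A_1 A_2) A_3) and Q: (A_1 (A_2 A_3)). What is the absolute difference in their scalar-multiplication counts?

13127

Order P = ((A_1 A_2) A_3): (A_1 A_2): 97×9 by 9×8 → 97×8, cost 97·9·8 = 6984; ((A_1 A_2) A_3): 97×8 by 8×119 → 97×119, cost 97·8·119 = 92344; cumulative 99328. Total 99328.
Order Q = (A_1 (A_2 A_3)): (A_2 A_3): 9×8 by 8×119 → 9×119, cost 9·8·119 = 8568; (A_1 (A_2 A_3)): 97×9 by 9×119 → 97×119, cost 97·9·119 = 103887; cumulative 112455. Total 112455.
Difference: |99328 − 112455| = 13127.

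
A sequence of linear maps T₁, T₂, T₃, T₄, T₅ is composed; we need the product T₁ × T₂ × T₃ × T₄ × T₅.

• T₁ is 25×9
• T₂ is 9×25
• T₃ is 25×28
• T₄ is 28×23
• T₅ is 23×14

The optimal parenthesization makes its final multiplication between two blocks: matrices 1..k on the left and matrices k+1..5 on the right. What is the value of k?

1

Adjacent pairs: T₁T₂ = 25·9·25 = 5625; T₂T₃ = 9·25·28 = 6300; T₃T₄ = 25·28·23 = 16100; T₄T₅ = 28·23·14 = 9016.
Length 3: T₁..T₃: k=1: 0+6300+25·9·28=12600; k=2: 5625+0+25·25·28=23125 → min 12600 | T₂..T₄: k=2: 0+16100+9·25·23=21275; k=3: 6300+0+9·28·23=12096 → min 12096 | T₃..T₅: k=3: 0+9016+25·28·14=18816; k=4: 16100+0+25·23·14=24150 → min 18816.
Length 4: T₁..T₄: k=1: 0+12096+25·9·23=17271; k=2: 5625+16100+25·25·23=36100; k=3: 12600+0+25·28·23=28700 → min 17271 | T₂..T₅: k=2: 0+18816+9·25·14=21966; k=3: 6300+9016+9·28·14=18844; k=4: 12096+0+9·23·14=14994 → min 14994.
Top-level splits: k=1: (T₁..T₁)·(T₂..T₅) → 0+14994+25·9·14 = 18144; k=2: (T₁..T₂)·(T₃..T₅) → 5625+18816+25·25·14 = 33191; k=3: (T₁..T₃)·(T₄..T₅) → 12600+9016+25·28·14 = 31416; k=4: (T₁..T₄)·(T₅..T₅) → 17271+0+25·23·14 = 25321.
Best split is after T₁, i.e. k = 1.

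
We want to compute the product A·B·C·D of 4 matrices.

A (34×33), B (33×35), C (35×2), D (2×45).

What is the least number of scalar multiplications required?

Adjacent pairs: AB = 34·33·35 = 39270; BC = 33·35·2 = 2310; CD = 35·2·45 = 3150.
Length 3: A..C: k=1: 0+2310+34·33·2=4554; k=2: 39270+0+34·35·2=41650 → min 4554 | B..D: k=2: 0+3150+33·35·45=55125; k=3: 2310+0+33·2·45=5280 → min 5280.
Length 4: A..D: k=1: 0+5280+34·33·45=55770; k=2: 39270+3150+34·35·45=95970; k=3: 4554+0+34·2·45=7614 → min 7614.
Optimal order: ((A·(B·C))·D) with cost 7614.

7614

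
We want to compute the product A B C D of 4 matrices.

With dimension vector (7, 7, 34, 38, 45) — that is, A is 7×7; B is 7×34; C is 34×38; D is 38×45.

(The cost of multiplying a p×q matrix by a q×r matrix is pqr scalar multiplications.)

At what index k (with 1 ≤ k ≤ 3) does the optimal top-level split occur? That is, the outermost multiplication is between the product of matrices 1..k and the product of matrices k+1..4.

Adjacent pairs: AB = 7·7·34 = 1666; BC = 7·34·38 = 9044; CD = 34·38·45 = 58140.
Length 3: A..C: k=1: 0+9044+7·7·38=10906; k=2: 1666+0+7·34·38=10710 → min 10710 | B..D: k=2: 0+58140+7·34·45=68850; k=3: 9044+0+7·38·45=21014 → min 21014.
Top-level splits: k=1: (A..A)·(B..D) → 0+21014+7·7·45 = 23219; k=2: (A..B)·(C..D) → 1666+58140+7·34·45 = 70516; k=3: (A..C)·(D..D) → 10710+0+7·38·45 = 22680.
Best split is after C, i.e. k = 3.

3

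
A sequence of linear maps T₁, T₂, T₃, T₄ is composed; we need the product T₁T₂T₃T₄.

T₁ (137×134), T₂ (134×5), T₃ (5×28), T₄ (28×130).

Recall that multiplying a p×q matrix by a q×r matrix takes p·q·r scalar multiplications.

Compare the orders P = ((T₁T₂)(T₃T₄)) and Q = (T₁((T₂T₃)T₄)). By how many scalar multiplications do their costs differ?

2694020

Order P = ((T₁T₂)(T₃T₄)): (T₁T₂): 137×134 by 134×5 → 137×5, cost 137·134·5 = 91790; (T₃T₄): 5×28 by 28×130 → 5×130, cost 5·28·130 = 18200; ((T₁T₂)(T₃T₄)): 137×5 by 5×130 → 137×130, cost 137·5·130 = 89050; cumulative 199040. Total 199040.
Order Q = (T₁((T₂T₃)T₄)): (T₂T₃): 134×5 by 5×28 → 134×28, cost 134·5·28 = 18760; ((T₂T₃)T₄): 134×28 by 28×130 → 134×130, cost 134·28·130 = 487760; cumulative 506520; (T₁((T₂T₃)T₄)): 137×134 by 134×130 → 137×130, cost 137·134·130 = 2386540; cumulative 2893060. Total 2893060.
Difference: |199040 − 2893060| = 2694020.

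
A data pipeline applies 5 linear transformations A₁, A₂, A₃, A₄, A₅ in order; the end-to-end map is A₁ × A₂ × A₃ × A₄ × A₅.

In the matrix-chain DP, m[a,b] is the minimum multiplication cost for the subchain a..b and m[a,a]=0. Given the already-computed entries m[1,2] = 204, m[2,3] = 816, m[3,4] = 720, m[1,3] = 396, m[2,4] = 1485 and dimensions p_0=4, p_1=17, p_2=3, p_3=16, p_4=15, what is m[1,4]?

m[1,4] = min over k∈[1,3] of m[1,k]+m[k+1,4]+p_{0}·p_k·p_{4}.
k=1: 0 + 1485 + 4·17·15 = 2505; k=2: 204 + 720 + 4·3·15 = 1104; k=3: 396 + 0 + 4·16·15 = 1356.
Minimum: 1104 at k=2.

1104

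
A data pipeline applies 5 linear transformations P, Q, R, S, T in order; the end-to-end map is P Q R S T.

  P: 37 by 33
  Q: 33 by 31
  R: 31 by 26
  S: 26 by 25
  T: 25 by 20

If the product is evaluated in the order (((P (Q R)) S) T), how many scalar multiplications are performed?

(Q R): 33×31 by 31×26 → 33×26, cost 33·31·26 = 26598
(P (Q R)): 37×33 by 33×26 → 37×26, cost 37·33·26 = 31746; cumulative 58344
((P (Q R)) S): 37×26 by 26×25 → 37×25, cost 37·26·25 = 24050; cumulative 82394
(((P (Q R)) S) T): 37×25 by 25×20 → 37×20, cost 37·25·20 = 18500; cumulative 100894
Total: 100894 scalar multiplications.

100894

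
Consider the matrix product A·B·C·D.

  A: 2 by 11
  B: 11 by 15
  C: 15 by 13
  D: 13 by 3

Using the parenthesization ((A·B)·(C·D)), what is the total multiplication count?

(A·B): 2×11 by 11×15 → 2×15, cost 2·11·15 = 330
(C·D): 15×13 by 13×3 → 15×3, cost 15·13·3 = 585
((A·B)·(C·D)): 2×15 by 15×3 → 2×3, cost 2·15·3 = 90; cumulative 1005
Total: 1005 scalar multiplications.

1005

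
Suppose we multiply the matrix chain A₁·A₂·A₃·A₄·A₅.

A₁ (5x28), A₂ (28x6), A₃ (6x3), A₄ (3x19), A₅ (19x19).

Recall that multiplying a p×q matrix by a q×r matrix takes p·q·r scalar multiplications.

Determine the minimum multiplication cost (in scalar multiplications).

2292

Adjacent pairs: A₁A₂ = 5·28·6 = 840; A₂A₃ = 28·6·3 = 504; A₃A₄ = 6·3·19 = 342; A₄A₅ = 3·19·19 = 1083.
Length 3: A₁..A₃: k=1: 0+504+5·28·3=924; k=2: 840+0+5·6·3=930 → min 924 | A₂..A₄: k=2: 0+342+28·6·19=3534; k=3: 504+0+28·3·19=2100 → min 2100 | A₃..A₅: k=3: 0+1083+6·3·19=1425; k=4: 342+0+6·19·19=2508 → min 1425.
Length 4: A₁..A₄: k=1: 0+2100+5·28·19=4760; k=2: 840+342+5·6·19=1752; k=3: 924+0+5·3·19=1209 → min 1209 | A₂..A₅: k=2: 0+1425+28·6·19=4617; k=3: 504+1083+28·3·19=3183; k=4: 2100+0+28·19·19=12208 → min 3183.
Length 5: A₁..A₅: k=1: 0+3183+5·28·19=5843; k=2: 840+1425+5·6·19=2835; k=3: 924+1083+5·3·19=2292; k=4: 1209+0+5·19·19=3014 → min 2292.
Optimal order: ((A₁·(A₂·A₃))·(A₄·A₅)) with cost 2292.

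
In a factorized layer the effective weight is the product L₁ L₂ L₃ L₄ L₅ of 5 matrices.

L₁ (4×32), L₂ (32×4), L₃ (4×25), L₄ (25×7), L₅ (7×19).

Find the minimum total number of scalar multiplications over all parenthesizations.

1856

Adjacent pairs: L₁L₂ = 4·32·4 = 512; L₂L₃ = 32·4·25 = 3200; L₃L₄ = 4·25·7 = 700; L₄L₅ = 25·7·19 = 3325.
Length 3: L₁..L₃: k=1: 0+3200+4·32·25=6400; k=2: 512+0+4·4·25=912 → min 912 | L₂..L₄: k=2: 0+700+32·4·7=1596; k=3: 3200+0+32·25·7=8800 → min 1596 | L₃..L₅: k=3: 0+3325+4·25·19=5225; k=4: 700+0+4·7·19=1232 → min 1232.
Length 4: L₁..L₄: k=1: 0+1596+4·32·7=2492; k=2: 512+700+4·4·7=1324; k=3: 912+0+4·25·7=1612 → min 1324 | L₂..L₅: k=2: 0+1232+32·4·19=3664; k=3: 3200+3325+32·25·19=21725; k=4: 1596+0+32·7·19=5852 → min 3664.
Length 5: L₁..L₅: k=1: 0+3664+4·32·19=6096; k=2: 512+1232+4·4·19=2048; k=3: 912+3325+4·25·19=6137; k=4: 1324+0+4·7·19=1856 → min 1856.
Optimal order: (((L₁ L₂) (L₃ L₄)) L₅) with cost 1856.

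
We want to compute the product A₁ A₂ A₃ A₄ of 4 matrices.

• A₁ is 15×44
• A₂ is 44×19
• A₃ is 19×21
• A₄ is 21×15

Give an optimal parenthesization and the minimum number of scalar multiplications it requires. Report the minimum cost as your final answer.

Adjacent pairs: A₁A₂ = 15·44·19 = 12540; A₂A₃ = 44·19·21 = 17556; A₃A₄ = 19·21·15 = 5985.
Length 3: A₁..A₃: k=1: 0+17556+15·44·21=31416; k=2: 12540+0+15·19·21=18525 → min 18525 | A₂..A₄: k=2: 0+5985+44·19·15=18525; k=3: 17556+0+44·21·15=31416 → min 18525.
Length 4: A₁..A₄: k=1: 0+18525+15·44·15=28425; k=2: 12540+5985+15·19·15=22800; k=3: 18525+0+15·21·15=23250 → min 22800.
Optimal parenthesization: ((A₁ A₂) (A₃ A₄)) with cost 22800.

22800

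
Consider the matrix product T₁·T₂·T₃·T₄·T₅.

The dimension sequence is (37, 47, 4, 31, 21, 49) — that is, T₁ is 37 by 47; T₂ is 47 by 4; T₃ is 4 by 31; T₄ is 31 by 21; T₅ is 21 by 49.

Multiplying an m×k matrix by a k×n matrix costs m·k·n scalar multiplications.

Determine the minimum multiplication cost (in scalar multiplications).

Adjacent pairs: T₁T₂ = 37·47·4 = 6956; T₂T₃ = 47·4·31 = 5828; T₃T₄ = 4·31·21 = 2604; T₄T₅ = 31·21·49 = 31899.
Length 3: T₁..T₃: k=1: 0+5828+37·47·31=59737; k=2: 6956+0+37·4·31=11544 → min 11544 | T₂..T₄: k=2: 0+2604+47·4·21=6552; k=3: 5828+0+47·31·21=36425 → min 6552 | T₃..T₅: k=3: 0+31899+4·31·49=37975; k=4: 2604+0+4·21·49=6720 → min 6720.
Length 4: T₁..T₄: k=1: 0+6552+37·47·21=43071; k=2: 6956+2604+37·4·21=12668; k=3: 11544+0+37·31·21=35631 → min 12668 | T₂..T₅: k=2: 0+6720+47·4·49=15932; k=3: 5828+31899+47·31·49=109120; k=4: 6552+0+47·21·49=54915 → min 15932.
Length 5: T₁..T₅: k=1: 0+15932+37·47·49=101143; k=2: 6956+6720+37·4·49=20928; k=3: 11544+31899+37·31·49=99646; k=4: 12668+0+37·21·49=50741 → min 20928.
Optimal order: ((T₁·T₂)·((T₃·T₄)·T₅)) with cost 20928.

20928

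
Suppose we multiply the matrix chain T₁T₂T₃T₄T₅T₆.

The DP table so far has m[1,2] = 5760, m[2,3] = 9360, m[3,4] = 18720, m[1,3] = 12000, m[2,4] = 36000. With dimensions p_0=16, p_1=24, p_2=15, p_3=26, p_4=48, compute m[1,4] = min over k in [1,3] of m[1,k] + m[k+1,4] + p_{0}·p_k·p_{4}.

m[1,4] = min over k∈[1,3] of m[1,k]+m[k+1,4]+p_{0}·p_k·p_{4}.
k=1: 0 + 36000 + 16·24·48 = 54432; k=2: 5760 + 18720 + 16·15·48 = 36000; k=3: 12000 + 0 + 16·26·48 = 31968.
Minimum: 31968 at k=3.

31968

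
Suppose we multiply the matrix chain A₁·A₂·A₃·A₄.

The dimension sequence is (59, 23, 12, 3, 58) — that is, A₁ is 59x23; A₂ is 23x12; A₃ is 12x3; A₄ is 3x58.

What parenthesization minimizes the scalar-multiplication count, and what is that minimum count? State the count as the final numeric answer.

15165

Adjacent pairs: A₁A₂ = 59·23·12 = 16284; A₂A₃ = 23·12·3 = 828; A₃A₄ = 12·3·58 = 2088.
Length 3: A₁..A₃: k=1: 0+828+59·23·3=4899; k=2: 16284+0+59·12·3=18408 → min 4899 | A₂..A₄: k=2: 0+2088+23·12·58=18096; k=3: 828+0+23·3·58=4830 → min 4830.
Length 4: A₁..A₄: k=1: 0+4830+59·23·58=83536; k=2: 16284+2088+59·12·58=59436; k=3: 4899+0+59·3·58=15165 → min 15165.
Optimal parenthesization: ((A₁·(A₂·A₃))·A₄) with cost 15165.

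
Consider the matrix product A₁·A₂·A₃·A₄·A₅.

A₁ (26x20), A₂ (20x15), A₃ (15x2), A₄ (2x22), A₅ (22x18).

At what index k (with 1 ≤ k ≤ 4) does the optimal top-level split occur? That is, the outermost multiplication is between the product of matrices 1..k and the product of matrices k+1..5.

3

Adjacent pairs: A₁A₂ = 26·20·15 = 7800; A₂A₃ = 20·15·2 = 600; A₃A₄ = 15·2·22 = 660; A₄A₅ = 2·22·18 = 792.
Length 3: A₁..A₃: k=1: 0+600+26·20·2=1640; k=2: 7800+0+26·15·2=8580 → min 1640 | A₂..A₄: k=2: 0+660+20·15·22=7260; k=3: 600+0+20·2·22=1480 → min 1480 | A₃..A₅: k=3: 0+792+15·2·18=1332; k=4: 660+0+15·22·18=6600 → min 1332.
Length 4: A₁..A₄: k=1: 0+1480+26·20·22=12920; k=2: 7800+660+26·15·22=17040; k=3: 1640+0+26·2·22=2784 → min 2784 | A₂..A₅: k=2: 0+1332+20·15·18=6732; k=3: 600+792+20·2·18=2112; k=4: 1480+0+20·22·18=9400 → min 2112.
Top-level splits: k=1: (A₁..A₁)·(A₂..A₅) → 0+2112+26·20·18 = 11472; k=2: (A₁..A₂)·(A₃..A₅) → 7800+1332+26·15·18 = 16152; k=3: (A₁..A₃)·(A₄..A₅) → 1640+792+26·2·18 = 3368; k=4: (A₁..A₄)·(A₅..A₅) → 2784+0+26·22·18 = 13080.
Best split is after A₃, i.e. k = 3.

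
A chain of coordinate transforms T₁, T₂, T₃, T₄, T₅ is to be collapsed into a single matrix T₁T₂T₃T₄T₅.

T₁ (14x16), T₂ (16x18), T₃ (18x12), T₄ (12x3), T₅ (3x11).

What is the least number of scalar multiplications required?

2646

Adjacent pairs: T₁T₂ = 14·16·18 = 4032; T₂T₃ = 16·18·12 = 3456; T₃T₄ = 18·12·3 = 648; T₄T₅ = 12·3·11 = 396.
Length 3: T₁..T₃: k=1: 0+3456+14·16·12=6144; k=2: 4032+0+14·18·12=7056 → min 6144 | T₂..T₄: k=2: 0+648+16·18·3=1512; k=3: 3456+0+16·12·3=4032 → min 1512 | T₃..T₅: k=3: 0+396+18·12·11=2772; k=4: 648+0+18·3·11=1242 → min 1242.
Length 4: T₁..T₄: k=1: 0+1512+14·16·3=2184; k=2: 4032+648+14·18·3=5436; k=3: 6144+0+14·12·3=6648 → min 2184 | T₂..T₅: k=2: 0+1242+16·18·11=4410; k=3: 3456+396+16·12·11=5964; k=4: 1512+0+16·3·11=2040 → min 2040.
Length 5: T₁..T₅: k=1: 0+2040+14·16·11=4504; k=2: 4032+1242+14·18·11=8046; k=3: 6144+396+14·12·11=8388; k=4: 2184+0+14·3·11=2646 → min 2646.
Optimal order: ((T₁(T₂(T₃T₄)))T₅) with cost 2646.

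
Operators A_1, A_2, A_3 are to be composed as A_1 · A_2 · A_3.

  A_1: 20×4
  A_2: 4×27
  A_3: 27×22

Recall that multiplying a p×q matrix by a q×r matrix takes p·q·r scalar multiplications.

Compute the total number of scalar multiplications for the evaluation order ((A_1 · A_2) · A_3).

(A_1 · A_2): 20×4 by 4×27 → 20×27, cost 20·4·27 = 2160
((A_1 · A_2) · A_3): 20×27 by 27×22 → 20×22, cost 20·27·22 = 11880; cumulative 14040
Total: 14040 scalar multiplications.

14040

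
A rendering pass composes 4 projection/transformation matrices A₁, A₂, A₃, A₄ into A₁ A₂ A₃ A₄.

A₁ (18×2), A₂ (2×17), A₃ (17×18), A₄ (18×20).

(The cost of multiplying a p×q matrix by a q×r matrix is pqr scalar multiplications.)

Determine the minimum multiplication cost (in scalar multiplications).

Adjacent pairs: A₁A₂ = 18·2·17 = 612; A₂A₃ = 2·17·18 = 612; A₃A₄ = 17·18·20 = 6120.
Length 3: A₁..A₃: k=1: 0+612+18·2·18=1260; k=2: 612+0+18·17·18=6120 → min 1260 | A₂..A₄: k=2: 0+6120+2·17·20=6800; k=3: 612+0+2·18·20=1332 → min 1332.
Length 4: A₁..A₄: k=1: 0+1332+18·2·20=2052; k=2: 612+6120+18·17·20=12852; k=3: 1260+0+18·18·20=7740 → min 2052.
Optimal order: (A₁ ((A₂ A₃) A₄)) with cost 2052.

2052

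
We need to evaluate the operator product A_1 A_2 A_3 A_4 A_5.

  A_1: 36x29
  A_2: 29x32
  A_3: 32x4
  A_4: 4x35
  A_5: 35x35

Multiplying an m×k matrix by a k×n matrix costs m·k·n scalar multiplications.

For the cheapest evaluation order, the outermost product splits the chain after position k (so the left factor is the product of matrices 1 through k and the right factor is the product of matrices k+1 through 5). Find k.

3

Adjacent pairs: A_1A_2 = 36·29·32 = 33408; A_2A_3 = 29·32·4 = 3712; A_3A_4 = 32·4·35 = 4480; A_4A_5 = 4·35·35 = 4900.
Length 3: A_1..A_3: k=1: 0+3712+36·29·4=7888; k=2: 33408+0+36·32·4=38016 → min 7888 | A_2..A_4: k=2: 0+4480+29·32·35=36960; k=3: 3712+0+29·4·35=7772 → min 7772 | A_3..A_5: k=3: 0+4900+32·4·35=9380; k=4: 4480+0+32·35·35=43680 → min 9380.
Length 4: A_1..A_4: k=1: 0+7772+36·29·35=44312; k=2: 33408+4480+36·32·35=78208; k=3: 7888+0+36·4·35=12928 → min 12928 | A_2..A_5: k=2: 0+9380+29·32·35=41860; k=3: 3712+4900+29·4·35=12672; k=4: 7772+0+29·35·35=43297 → min 12672.
Top-level splits: k=1: (A_1..A_1)·(A_2..A_5) → 0+12672+36·29·35 = 49212; k=2: (A_1..A_2)·(A_3..A_5) → 33408+9380+36·32·35 = 83108; k=3: (A_1..A_3)·(A_4..A_5) → 7888+4900+36·4·35 = 17828; k=4: (A_1..A_4)·(A_5..A_5) → 12928+0+36·35·35 = 57028.
Best split is after A_3, i.e. k = 3.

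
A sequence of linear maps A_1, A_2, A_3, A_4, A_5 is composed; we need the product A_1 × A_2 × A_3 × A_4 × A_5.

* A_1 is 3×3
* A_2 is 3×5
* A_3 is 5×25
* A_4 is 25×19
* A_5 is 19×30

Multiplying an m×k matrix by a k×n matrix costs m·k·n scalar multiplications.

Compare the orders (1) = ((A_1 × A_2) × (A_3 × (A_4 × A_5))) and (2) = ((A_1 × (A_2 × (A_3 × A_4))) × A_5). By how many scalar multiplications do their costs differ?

Order (1) = ((A_1 × A_2) × (A_3 × (A_4 × A_5))): (A_1 × A_2): 3×3 by 3×5 → 3×5, cost 3·3·5 = 45; (A_4 × A_5): 25×19 by 19×30 → 25×30, cost 25·19·30 = 14250; (A_3 × (A_4 × A_5)): 5×25 by 25×30 → 5×30, cost 5·25·30 = 3750; cumulative 18000; ((A_1 × A_2) × (A_3 × (A_4 × A_5))): 3×5 by 5×30 → 3×30, cost 3·5·30 = 450; cumulative 18495. Total 18495.
Order (2) = ((A_1 × (A_2 × (A_3 × A_4))) × A_5): (A_3 × A_4): 5×25 by 25×19 → 5×19, cost 5·25·19 = 2375; (A_2 × (A_3 × A_4)): 3×5 by 5×19 → 3×19, cost 3·5·19 = 285; cumulative 2660; (A_1 × (A_2 × (A_3 × A_4))): 3×3 by 3×19 → 3×19, cost 3·3·19 = 171; cumulative 2831; ((A_1 × (A_2 × (A_3 × A_4))) × A_5): 3×19 by 19×30 → 3×30, cost 3·19·30 = 1710; cumulative 4541. Total 4541.
Difference: |18495 − 4541| = 13954.

13954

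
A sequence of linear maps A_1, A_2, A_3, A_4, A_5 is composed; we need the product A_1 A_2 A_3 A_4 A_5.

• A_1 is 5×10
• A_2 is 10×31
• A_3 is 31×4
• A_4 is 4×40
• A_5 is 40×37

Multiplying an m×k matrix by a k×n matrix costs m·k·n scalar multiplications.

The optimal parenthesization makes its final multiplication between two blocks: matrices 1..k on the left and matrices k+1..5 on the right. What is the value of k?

3

Adjacent pairs: A_1A_2 = 5·10·31 = 1550; A_2A_3 = 10·31·4 = 1240; A_3A_4 = 31·4·40 = 4960; A_4A_5 = 4·40·37 = 5920.
Length 3: A_1..A_3: k=1: 0+1240+5·10·4=1440; k=2: 1550+0+5·31·4=2170 → min 1440 | A_2..A_4: k=2: 0+4960+10·31·40=17360; k=3: 1240+0+10·4·40=2840 → min 2840 | A_3..A_5: k=3: 0+5920+31·4·37=10508; k=4: 4960+0+31·40·37=50840 → min 10508.
Length 4: A_1..A_4: k=1: 0+2840+5·10·40=4840; k=2: 1550+4960+5·31·40=12710; k=3: 1440+0+5·4·40=2240 → min 2240 | A_2..A_5: k=2: 0+10508+10·31·37=21978; k=3: 1240+5920+10·4·37=8640; k=4: 2840+0+10·40·37=17640 → min 8640.
Top-level splits: k=1: (A_1..A_1)·(A_2..A_5) → 0+8640+5·10·37 = 10490; k=2: (A_1..A_2)·(A_3..A_5) → 1550+10508+5·31·37 = 17793; k=3: (A_1..A_3)·(A_4..A_5) → 1440+5920+5·4·37 = 8100; k=4: (A_1..A_4)·(A_5..A_5) → 2240+0+5·40·37 = 9640.
Best split is after A_3, i.e. k = 3.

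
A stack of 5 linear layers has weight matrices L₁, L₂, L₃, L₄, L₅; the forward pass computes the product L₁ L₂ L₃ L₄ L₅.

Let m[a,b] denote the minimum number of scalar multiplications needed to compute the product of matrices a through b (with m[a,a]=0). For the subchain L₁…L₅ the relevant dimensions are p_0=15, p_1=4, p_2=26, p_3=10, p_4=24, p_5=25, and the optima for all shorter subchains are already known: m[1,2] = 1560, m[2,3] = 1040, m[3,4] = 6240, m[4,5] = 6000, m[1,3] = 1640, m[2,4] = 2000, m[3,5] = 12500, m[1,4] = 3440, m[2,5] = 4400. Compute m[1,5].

5900

m[1,5] = min over k∈[1,4] of m[1,k]+m[k+1,5]+p_{0}·p_k·p_{5}.
k=1: 0 + 4400 + 15·4·25 = 5900; k=2: 1560 + 12500 + 15·26·25 = 23810; k=3: 1640 + 6000 + 15·10·25 = 11390; k=4: 3440 + 0 + 15·24·25 = 12440.
Minimum: 5900 at k=1.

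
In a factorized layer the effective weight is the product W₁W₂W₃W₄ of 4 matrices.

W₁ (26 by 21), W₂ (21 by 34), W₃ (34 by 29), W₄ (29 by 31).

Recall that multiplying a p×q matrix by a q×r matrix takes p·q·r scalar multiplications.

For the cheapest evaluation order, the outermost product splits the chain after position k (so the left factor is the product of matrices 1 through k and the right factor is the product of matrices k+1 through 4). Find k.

Adjacent pairs: W₁W₂ = 26·21·34 = 18564; W₂W₃ = 21·34·29 = 20706; W₃W₄ = 34·29·31 = 30566.
Length 3: W₁..W₃: k=1: 0+20706+26·21·29=36540; k=2: 18564+0+26·34·29=44200 → min 36540 | W₂..W₄: k=2: 0+30566+21·34·31=52700; k=3: 20706+0+21·29·31=39585 → min 39585.
Top-level splits: k=1: (W₁..W₁)·(W₂..W₄) → 0+39585+26·21·31 = 56511; k=2: (W₁..W₂)·(W₃..W₄) → 18564+30566+26·34·31 = 76534; k=3: (W₁..W₃)·(W₄..W₄) → 36540+0+26·29·31 = 59914.
Best split is after W₁, i.e. k = 1.

1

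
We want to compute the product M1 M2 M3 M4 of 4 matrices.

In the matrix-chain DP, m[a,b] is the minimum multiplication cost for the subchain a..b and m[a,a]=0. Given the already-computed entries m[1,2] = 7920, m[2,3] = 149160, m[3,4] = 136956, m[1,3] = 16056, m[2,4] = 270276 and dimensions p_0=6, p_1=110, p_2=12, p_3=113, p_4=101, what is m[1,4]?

m[1,4] = min over k∈[1,3] of m[1,k]+m[k+1,4]+p_{0}·p_k·p_{4}.
k=1: 0 + 270276 + 6·110·101 = 336936; k=2: 7920 + 136956 + 6·12·101 = 152148; k=3: 16056 + 0 + 6·113·101 = 84534.
Minimum: 84534 at k=3.

84534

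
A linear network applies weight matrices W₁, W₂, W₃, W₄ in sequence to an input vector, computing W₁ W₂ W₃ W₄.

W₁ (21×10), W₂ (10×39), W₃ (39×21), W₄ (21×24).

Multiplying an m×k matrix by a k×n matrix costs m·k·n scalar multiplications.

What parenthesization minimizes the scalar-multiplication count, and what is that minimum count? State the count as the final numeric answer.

Adjacent pairs: W₁W₂ = 21·10·39 = 8190; W₂W₃ = 10·39·21 = 8190; W₃W₄ = 39·21·24 = 19656.
Length 3: W₁..W₃: k=1: 0+8190+21·10·21=12600; k=2: 8190+0+21·39·21=25389 → min 12600 | W₂..W₄: k=2: 0+19656+10·39·24=29016; k=3: 8190+0+10·21·24=13230 → min 13230.
Length 4: W₁..W₄: k=1: 0+13230+21·10·24=18270; k=2: 8190+19656+21·39·24=47502; k=3: 12600+0+21·21·24=23184 → min 18270.
Optimal parenthesization: (W₁ ((W₂ W₃) W₄)) with cost 18270.

18270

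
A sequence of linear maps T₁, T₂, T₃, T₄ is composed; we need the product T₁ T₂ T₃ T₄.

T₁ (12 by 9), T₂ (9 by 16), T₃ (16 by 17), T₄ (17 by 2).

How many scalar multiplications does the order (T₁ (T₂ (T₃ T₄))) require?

(T₃ T₄): 16×17 by 17×2 → 16×2, cost 16·17·2 = 544
(T₂ (T₃ T₄)): 9×16 by 16×2 → 9×2, cost 9·16·2 = 288; cumulative 832
(T₁ (T₂ (T₃ T₄))): 12×9 by 9×2 → 12×2, cost 12·9·2 = 216; cumulative 1048
Total: 1048 scalar multiplications.

1048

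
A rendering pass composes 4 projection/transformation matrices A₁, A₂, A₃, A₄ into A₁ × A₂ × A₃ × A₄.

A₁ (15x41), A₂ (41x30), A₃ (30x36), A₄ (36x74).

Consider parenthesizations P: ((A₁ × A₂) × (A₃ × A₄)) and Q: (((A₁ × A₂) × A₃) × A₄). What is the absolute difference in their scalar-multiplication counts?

57060

Order P = ((A₁ × A₂) × (A₃ × A₄)): (A₁ × A₂): 15×41 by 41×30 → 15×30, cost 15·41·30 = 18450; (A₃ × A₄): 30×36 by 36×74 → 30×74, cost 30·36·74 = 79920; ((A₁ × A₂) × (A₃ × A₄)): 15×30 by 30×74 → 15×74, cost 15·30·74 = 33300; cumulative 131670. Total 131670.
Order Q = (((A₁ × A₂) × A₃) × A₄): (A₁ × A₂): 15×41 by 41×30 → 15×30, cost 15·41·30 = 18450; ((A₁ × A₂) × A₃): 15×30 by 30×36 → 15×36, cost 15·30·36 = 16200; cumulative 34650; (((A₁ × A₂) × A₃) × A₄): 15×36 by 36×74 → 15×74, cost 15·36·74 = 39960; cumulative 74610. Total 74610.
Difference: |131670 − 74610| = 57060.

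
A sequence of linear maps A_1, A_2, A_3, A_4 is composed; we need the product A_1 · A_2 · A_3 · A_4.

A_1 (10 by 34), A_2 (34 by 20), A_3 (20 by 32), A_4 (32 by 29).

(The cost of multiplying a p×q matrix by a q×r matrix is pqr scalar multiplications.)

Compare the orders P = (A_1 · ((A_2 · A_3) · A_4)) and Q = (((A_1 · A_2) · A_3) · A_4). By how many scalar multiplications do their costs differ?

40692

Order P = (A_1 · ((A_2 · A_3) · A_4)): (A_2 · A_3): 34×20 by 20×32 → 34×32, cost 34·20·32 = 21760; ((A_2 · A_3) · A_4): 34×32 by 32×29 → 34×29, cost 34·32·29 = 31552; cumulative 53312; (A_1 · ((A_2 · A_3) · A_4)): 10×34 by 34×29 → 10×29, cost 10·34·29 = 9860; cumulative 63172. Total 63172.
Order Q = (((A_1 · A_2) · A_3) · A_4): (A_1 · A_2): 10×34 by 34×20 → 10×20, cost 10·34·20 = 6800; ((A_1 · A_2) · A_3): 10×20 by 20×32 → 10×32, cost 10·20·32 = 6400; cumulative 13200; (((A_1 · A_2) · A_3) · A_4): 10×32 by 32×29 → 10×29, cost 10·32·29 = 9280; cumulative 22480. Total 22480.
Difference: |63172 − 22480| = 40692.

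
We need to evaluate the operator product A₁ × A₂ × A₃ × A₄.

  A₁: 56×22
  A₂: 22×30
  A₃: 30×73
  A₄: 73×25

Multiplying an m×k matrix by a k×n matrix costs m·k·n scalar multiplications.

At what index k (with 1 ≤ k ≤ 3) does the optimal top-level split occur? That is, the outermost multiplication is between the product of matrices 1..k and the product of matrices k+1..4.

Adjacent pairs: A₁A₂ = 56·22·30 = 36960; A₂A₃ = 22·30·73 = 48180; A₃A₄ = 30·73·25 = 54750.
Length 3: A₁..A₃: k=1: 0+48180+56·22·73=138116; k=2: 36960+0+56·30·73=159600 → min 138116 | A₂..A₄: k=2: 0+54750+22·30·25=71250; k=3: 48180+0+22·73·25=88330 → min 71250.
Top-level splits: k=1: (A₁..A₁)·(A₂..A₄) → 0+71250+56·22·25 = 102050; k=2: (A₁..A₂)·(A₃..A₄) → 36960+54750+56·30·25 = 133710; k=3: (A₁..A₃)·(A₄..A₄) → 138116+0+56·73·25 = 240316.
Best split is after A₁, i.e. k = 1.

1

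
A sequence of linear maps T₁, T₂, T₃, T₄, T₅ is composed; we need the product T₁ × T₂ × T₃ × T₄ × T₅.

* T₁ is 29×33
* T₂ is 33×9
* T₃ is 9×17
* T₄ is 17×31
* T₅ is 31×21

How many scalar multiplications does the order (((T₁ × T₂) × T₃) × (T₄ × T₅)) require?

34470

(T₁ × T₂): 29×33 by 33×9 → 29×9, cost 29·33·9 = 8613
((T₁ × T₂) × T₃): 29×9 by 9×17 → 29×17, cost 29·9·17 = 4437; cumulative 13050
(T₄ × T₅): 17×31 by 31×21 → 17×21, cost 17·31·21 = 11067
(((T₁ × T₂) × T₃) × (T₄ × T₅)): 29×17 by 17×21 → 29×21, cost 29·17·21 = 10353; cumulative 34470
Total: 34470 scalar multiplications.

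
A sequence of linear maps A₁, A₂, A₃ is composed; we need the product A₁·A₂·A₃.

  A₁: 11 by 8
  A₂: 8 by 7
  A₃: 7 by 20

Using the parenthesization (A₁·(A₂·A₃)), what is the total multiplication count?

(A₂·A₃): 8×7 by 7×20 → 8×20, cost 8·7·20 = 1120
(A₁·(A₂·A₃)): 11×8 by 8×20 → 11×20, cost 11·8·20 = 1760; cumulative 2880
Total: 2880 scalar multiplications.

2880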